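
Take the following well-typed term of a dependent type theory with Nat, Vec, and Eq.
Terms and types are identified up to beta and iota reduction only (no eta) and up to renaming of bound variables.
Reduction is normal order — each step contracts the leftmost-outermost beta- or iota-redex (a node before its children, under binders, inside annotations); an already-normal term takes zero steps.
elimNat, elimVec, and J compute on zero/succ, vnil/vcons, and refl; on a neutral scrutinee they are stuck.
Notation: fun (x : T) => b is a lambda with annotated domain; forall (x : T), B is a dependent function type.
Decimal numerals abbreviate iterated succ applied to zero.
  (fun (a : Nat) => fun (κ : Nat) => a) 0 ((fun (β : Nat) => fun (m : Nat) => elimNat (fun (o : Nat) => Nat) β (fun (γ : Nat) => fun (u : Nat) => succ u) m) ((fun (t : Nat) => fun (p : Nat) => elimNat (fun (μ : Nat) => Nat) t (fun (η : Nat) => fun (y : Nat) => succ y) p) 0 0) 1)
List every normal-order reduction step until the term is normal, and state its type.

normal-order reduction sequence:
  (fun (a : Nat) => fun (κ : Nat) => a) 0 ((fun (β : Nat) => fun (m : Nat) => elimNat (fun (o : Nat) => Nat) β (fun (γ : Nat) => fun (u : Nat) => succ u) m) ((fun (t : Nat) => fun (p : Nat) => elimNat (fun (μ : Nat) => Nat) t (fun (η : Nat) => fun (y : Nat) => succ y) p) 0 0) 1)
  ~> (fun (a : Nat) => 0) ((fun (κ : Nat) => fun (β : Nat) => elimNat (fun (m : Nat) => Nat) κ (fun (o : Nat) => fun (γ : Nat) => succ γ) β) ((fun (u : Nat) => fun (t : Nat) => elimNat (fun (p : Nat) => Nat) u (fun (μ : Nat) => fun (η : Nat) => succ η) t) 0 0) 1)
  ~> 0
type:
  Nat


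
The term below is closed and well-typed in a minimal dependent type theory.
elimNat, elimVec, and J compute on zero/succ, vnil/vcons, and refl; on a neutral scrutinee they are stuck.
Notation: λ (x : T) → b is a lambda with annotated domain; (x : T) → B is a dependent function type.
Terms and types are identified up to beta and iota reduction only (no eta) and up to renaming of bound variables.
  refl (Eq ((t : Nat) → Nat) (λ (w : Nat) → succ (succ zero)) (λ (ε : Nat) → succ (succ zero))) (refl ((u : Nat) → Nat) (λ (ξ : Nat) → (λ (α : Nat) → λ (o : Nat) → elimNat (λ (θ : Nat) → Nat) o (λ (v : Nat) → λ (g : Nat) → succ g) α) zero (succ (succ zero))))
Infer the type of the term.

type:
  Eq (Eq ((t : Nat) → Nat) (λ (w : Nat) → succ (succ zero)) (λ (ε : Nat) → succ (succ zero))) (refl ((u : Nat) → Nat) (λ (ξ : Nat) → succ (succ zero))) (refl ((α : Nat) → Nat) (λ (o : Nat) → succ (succ zero)))


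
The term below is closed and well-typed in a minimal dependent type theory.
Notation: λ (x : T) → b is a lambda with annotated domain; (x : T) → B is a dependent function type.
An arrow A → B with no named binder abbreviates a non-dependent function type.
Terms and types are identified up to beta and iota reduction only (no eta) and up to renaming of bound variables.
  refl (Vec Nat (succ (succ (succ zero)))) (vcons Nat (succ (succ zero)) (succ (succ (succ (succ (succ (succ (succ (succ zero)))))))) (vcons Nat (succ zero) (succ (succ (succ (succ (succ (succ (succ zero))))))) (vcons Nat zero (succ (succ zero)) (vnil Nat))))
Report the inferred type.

type:
  Eq (Vec Nat (succ (succ (succ zero)))) (vcons Nat (succ (succ zero)) (succ (succ (succ (succ (succ (succ (succ (succ zero)))))))) (vcons Nat (succ zero) (succ (succ (succ (succ (succ (succ (succ zero))))))) (vcons Nat zero (succ (succ zero)) (vnil Nat)))) (vcons Nat (succ (succ zero)) (succ (succ (succ (succ (succ (succ (succ (succ zero)))))))) (vcons Nat (succ zero) (succ (succ (succ (succ (succ (succ (succ zero))))))) (vcons Nat zero (succ (succ zero)) (vnil Nat))))


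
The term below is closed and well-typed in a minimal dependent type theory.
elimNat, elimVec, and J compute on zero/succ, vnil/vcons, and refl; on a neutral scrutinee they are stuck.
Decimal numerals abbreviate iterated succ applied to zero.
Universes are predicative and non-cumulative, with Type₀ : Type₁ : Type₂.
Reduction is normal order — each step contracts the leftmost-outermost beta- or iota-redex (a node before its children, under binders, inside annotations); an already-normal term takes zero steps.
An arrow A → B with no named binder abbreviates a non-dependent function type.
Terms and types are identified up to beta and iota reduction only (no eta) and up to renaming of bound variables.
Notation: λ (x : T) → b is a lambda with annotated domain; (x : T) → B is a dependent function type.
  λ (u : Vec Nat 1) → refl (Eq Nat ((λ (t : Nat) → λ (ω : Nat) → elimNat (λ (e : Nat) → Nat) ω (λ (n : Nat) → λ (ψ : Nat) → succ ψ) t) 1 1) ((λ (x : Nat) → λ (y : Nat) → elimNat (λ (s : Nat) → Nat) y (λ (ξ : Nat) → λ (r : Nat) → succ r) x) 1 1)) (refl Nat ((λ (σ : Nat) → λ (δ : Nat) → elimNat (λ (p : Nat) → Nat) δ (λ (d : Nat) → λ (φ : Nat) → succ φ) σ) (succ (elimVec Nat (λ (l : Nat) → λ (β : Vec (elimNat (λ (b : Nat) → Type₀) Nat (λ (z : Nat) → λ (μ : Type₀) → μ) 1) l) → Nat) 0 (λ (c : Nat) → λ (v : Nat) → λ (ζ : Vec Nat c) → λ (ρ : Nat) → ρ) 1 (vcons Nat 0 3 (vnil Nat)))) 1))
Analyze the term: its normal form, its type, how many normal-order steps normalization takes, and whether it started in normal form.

normal form:
  λ (u : Vec Nat 1) → refl (Eq Nat 2 2) (refl Nat 2)
inferred type:
  Vec Nat 1 → Eq (Eq Nat 2 2) (refl Nat 2) (refl Nat 2)
reduction steps (normal order): 24
started in normal form: no
first redex: a beta-redex


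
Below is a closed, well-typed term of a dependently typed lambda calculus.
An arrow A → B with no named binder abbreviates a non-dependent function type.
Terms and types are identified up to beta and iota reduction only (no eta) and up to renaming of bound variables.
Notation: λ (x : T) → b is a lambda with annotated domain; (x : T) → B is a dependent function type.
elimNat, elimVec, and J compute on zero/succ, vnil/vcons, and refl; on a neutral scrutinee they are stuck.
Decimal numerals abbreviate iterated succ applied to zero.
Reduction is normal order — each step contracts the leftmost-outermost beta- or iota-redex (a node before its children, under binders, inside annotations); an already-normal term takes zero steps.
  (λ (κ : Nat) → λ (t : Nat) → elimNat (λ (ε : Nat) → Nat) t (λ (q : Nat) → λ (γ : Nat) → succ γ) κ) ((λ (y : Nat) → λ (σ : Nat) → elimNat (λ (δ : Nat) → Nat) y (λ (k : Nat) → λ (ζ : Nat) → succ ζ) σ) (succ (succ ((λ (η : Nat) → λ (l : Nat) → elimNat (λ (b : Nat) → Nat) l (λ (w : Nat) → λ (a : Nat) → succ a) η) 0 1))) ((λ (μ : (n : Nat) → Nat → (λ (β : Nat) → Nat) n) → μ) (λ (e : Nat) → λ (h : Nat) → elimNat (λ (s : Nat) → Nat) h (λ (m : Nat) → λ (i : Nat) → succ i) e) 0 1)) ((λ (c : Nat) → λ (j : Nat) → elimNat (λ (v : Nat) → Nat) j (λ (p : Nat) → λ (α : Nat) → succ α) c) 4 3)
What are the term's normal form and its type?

reduced normal form:
  11
type:
  Nat
observation: contracting a beta-redex first, the term normalizes in 43 steps.


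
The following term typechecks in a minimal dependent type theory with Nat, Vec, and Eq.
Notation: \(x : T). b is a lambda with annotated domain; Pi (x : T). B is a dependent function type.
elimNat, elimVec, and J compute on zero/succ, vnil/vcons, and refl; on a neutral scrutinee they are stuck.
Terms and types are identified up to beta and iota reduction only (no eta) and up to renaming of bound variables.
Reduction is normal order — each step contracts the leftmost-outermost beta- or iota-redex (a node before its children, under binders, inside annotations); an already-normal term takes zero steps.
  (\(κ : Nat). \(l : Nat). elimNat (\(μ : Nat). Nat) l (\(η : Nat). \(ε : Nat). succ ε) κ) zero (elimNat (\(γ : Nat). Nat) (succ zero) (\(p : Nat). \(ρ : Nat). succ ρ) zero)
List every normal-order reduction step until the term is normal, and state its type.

normal-order reduction:
  (\(κ : Nat). \(l : Nat). elimNat (\(μ : Nat). Nat) l (\(η : Nat). \(ε : Nat). succ ε) κ) zero (elimNat (\(γ : Nat). Nat) (succ zero) (\(p : Nat). \(ρ : Nat). succ ρ) zero)
  ~> (\(κ : Nat). elimNat (\(l : Nat). Nat) κ (\(μ : Nat). \(η : Nat). succ η) zero) (elimNat (\(ε : Nat). Nat) (succ zero) (\(γ : Nat). \(p : Nat). succ p) zero)
  ~> elimNat (\(κ : Nat). Nat) (elimNat (\(l : Nat). Nat) (succ zero) (\(μ : Nat). \(η : Nat). succ η) zero) (\(ε : Nat). \(γ : Nat). succ γ) zero
  ~> elimNat (\(κ : Nat). Nat) (succ zero) (\(l : Nat). \(μ : Nat). succ μ) zero
  ~> succ zero
the term's type:
  Nat


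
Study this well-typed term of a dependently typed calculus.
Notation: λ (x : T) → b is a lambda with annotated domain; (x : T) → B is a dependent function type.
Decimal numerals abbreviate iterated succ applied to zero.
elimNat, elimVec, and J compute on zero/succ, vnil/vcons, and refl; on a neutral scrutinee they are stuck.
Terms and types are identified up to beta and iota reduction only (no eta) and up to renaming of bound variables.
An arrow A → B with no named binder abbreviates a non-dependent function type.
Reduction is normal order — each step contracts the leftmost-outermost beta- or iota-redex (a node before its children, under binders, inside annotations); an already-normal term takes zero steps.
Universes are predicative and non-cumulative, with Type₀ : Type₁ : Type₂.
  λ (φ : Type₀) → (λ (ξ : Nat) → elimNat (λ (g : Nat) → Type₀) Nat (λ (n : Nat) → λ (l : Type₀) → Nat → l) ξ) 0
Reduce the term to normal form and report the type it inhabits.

normal form:
  λ (φ : Type₀) → Nat
inferred type:
  Type₀ → Type₀


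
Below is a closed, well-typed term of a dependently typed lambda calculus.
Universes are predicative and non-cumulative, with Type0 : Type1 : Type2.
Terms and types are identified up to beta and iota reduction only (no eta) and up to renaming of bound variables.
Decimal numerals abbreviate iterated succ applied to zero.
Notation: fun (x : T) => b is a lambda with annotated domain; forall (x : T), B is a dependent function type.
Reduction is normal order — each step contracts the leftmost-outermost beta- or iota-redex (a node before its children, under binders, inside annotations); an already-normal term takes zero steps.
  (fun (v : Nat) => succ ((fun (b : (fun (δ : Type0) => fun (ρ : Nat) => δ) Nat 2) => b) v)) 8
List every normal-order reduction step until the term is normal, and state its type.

normal-order reduction sequence:
  (fun (v : Nat) => succ ((fun (b : (fun (δ : Type0) => fun (ρ : Nat) => δ) Nat 2) => b) v)) 8
  ~> succ ((fun (v : (fun (b : Type0) => fun (δ : Nat) => b) Nat 2) => v) 8)
  ~> 9
the term's type:
  Nat


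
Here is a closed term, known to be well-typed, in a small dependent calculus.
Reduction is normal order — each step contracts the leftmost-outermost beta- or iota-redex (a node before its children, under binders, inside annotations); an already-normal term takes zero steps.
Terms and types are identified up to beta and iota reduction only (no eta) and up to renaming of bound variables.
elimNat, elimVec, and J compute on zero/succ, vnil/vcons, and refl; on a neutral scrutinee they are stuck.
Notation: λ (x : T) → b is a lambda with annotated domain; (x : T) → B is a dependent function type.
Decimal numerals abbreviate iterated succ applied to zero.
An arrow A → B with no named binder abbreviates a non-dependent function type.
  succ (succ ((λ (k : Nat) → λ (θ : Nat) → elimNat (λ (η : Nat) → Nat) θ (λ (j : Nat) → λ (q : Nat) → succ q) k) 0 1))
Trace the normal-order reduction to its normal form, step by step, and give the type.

normal-order reduction:
  succ (succ ((λ (k : Nat) → λ (θ : Nat) → elimNat (λ (η : Nat) → Nat) θ (λ (j : Nat) → λ (q : Nat) → succ q) k) 0 1))
  ~> succ (succ ((λ (k : Nat) → elimNat (λ (θ : Nat) → Nat) k (λ (η : Nat) → λ (j : Nat) → succ j) 0) 1))
  ~> succ (succ (elimNat (λ (k : Nat) → Nat) 1 (λ (θ : Nat) → λ (η : Nat) → succ η) 0))
  ~> 3
the term's type:
  Nat


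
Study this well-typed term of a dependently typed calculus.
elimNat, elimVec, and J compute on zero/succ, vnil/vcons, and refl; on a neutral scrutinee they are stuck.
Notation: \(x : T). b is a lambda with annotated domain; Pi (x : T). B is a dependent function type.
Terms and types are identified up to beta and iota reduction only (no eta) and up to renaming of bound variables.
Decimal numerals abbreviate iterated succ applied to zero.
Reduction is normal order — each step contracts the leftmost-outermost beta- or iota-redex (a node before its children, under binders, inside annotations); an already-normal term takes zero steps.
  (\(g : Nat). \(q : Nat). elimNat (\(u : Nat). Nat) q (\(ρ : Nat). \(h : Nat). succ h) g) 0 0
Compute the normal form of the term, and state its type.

normal form:
  0
the term's type:
  Nat


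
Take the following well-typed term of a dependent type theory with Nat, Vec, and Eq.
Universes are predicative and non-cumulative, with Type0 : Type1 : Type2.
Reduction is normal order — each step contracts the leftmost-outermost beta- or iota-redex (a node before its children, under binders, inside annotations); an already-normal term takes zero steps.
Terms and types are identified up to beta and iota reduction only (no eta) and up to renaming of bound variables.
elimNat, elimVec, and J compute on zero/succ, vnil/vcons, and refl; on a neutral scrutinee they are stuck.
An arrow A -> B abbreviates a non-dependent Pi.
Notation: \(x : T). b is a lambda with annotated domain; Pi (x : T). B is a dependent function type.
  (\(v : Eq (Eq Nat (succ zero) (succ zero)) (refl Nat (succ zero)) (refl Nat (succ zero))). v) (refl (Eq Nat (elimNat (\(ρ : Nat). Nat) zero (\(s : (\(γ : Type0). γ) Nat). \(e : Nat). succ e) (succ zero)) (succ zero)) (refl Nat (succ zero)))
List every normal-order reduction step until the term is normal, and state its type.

reduction (normal order):
  (\(v : Eq (Eq Nat (succ zero) (succ zero)) (refl Nat (succ zero)) (refl Nat (succ zero))). v) (refl (Eq Nat (elimNat (\(ρ : Nat). Nat) zero (\(s : (\(γ : Type0). γ) Nat). \(e : Nat). succ e) (succ zero)) (succ zero)) (refl Nat (succ zero)))
  ~> refl (Eq Nat (elimNat (\(v : Nat). Nat) zero (\(ρ : (\(s : Type0). s) Nat). \(γ : Nat). succ γ) (succ zero)) (succ zero)) (refl Nat (succ zero))
  ~> refl (Eq Nat ((\(v : (\(ρ : Type0). ρ) Nat). \(s : Nat). succ s) zero (elimNat (\(γ : Nat). Nat) zero (\(e : (\(ζ : Type0). ζ) Nat). \(p : Nat). succ p) zero)) (succ zero)) (refl Nat (succ zero))
  ~> refl (Eq Nat ((\(v : Nat). succ v) (elimNat (\(ρ : Nat). Nat) zero (\(s : (\(γ : Type0). γ) Nat). \(e : Nat). succ e) zero)) (succ zero)) (refl Nat (succ zero))
  ~> refl (Eq Nat (succ (elimNat (\(v : Nat). Nat) zero (\(ρ : (\(s : Type0). s) Nat). \(γ : Nat). succ γ) zero)) (succ zero)) (refl Nat (succ zero))
  ~> refl (Eq Nat (succ zero) (succ zero)) (refl Nat (succ zero))
the term's type:
  Eq (Eq Nat (succ zero) (succ zero)) (refl Nat (succ zero)) (refl Nat (succ zero))


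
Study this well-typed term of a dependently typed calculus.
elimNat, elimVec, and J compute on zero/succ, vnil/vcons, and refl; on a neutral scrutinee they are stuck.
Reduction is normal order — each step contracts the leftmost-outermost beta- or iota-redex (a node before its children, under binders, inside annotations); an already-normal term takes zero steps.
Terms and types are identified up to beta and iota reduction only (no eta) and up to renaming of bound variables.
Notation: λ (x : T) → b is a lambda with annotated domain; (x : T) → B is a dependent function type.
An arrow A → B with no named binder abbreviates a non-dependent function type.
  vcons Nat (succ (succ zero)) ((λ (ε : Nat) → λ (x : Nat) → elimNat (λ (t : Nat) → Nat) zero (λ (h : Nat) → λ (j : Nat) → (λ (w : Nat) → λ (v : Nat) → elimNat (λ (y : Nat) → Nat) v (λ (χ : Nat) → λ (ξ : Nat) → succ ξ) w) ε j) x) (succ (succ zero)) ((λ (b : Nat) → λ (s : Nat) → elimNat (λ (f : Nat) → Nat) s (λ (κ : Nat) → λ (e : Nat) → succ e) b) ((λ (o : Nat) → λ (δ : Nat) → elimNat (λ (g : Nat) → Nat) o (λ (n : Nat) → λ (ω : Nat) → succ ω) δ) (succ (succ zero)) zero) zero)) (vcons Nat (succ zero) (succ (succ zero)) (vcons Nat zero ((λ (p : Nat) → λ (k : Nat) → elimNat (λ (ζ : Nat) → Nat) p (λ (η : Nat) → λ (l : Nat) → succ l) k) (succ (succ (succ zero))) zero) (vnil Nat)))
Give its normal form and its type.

normal form:
  vcons Nat (succ (succ zero)) (succ (succ (succ (succ zero)))) (vcons Nat (succ zero) (succ (succ zero)) (vcons Nat zero (succ (succ (succ zero))) (vnil Nat)))
the term's type:
  Vec Nat (succ (succ (succ zero)))


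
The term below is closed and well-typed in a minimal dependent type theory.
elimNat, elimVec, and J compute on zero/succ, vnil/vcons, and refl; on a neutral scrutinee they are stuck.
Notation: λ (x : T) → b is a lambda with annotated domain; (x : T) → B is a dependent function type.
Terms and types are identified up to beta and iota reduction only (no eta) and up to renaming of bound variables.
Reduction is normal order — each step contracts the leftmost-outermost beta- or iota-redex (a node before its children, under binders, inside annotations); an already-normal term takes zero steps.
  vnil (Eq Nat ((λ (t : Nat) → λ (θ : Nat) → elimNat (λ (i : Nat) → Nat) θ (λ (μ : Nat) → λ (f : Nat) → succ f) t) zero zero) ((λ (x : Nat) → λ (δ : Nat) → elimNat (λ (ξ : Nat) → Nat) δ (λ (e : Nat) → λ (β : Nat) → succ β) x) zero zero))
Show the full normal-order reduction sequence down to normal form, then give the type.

reduction (normal order):
  vnil (Eq Nat ((λ (t : Nat) → λ (θ : Nat) → elimNat (λ (i : Nat) → Nat) θ (λ (μ : Nat) → λ (f : Nat) → succ f) t) zero zero) ((λ (x : Nat) → λ (δ : Nat) → elimNat (λ (ξ : Nat) → Nat) δ (λ (e : Nat) → λ (β : Nat) → succ β) x) zero zero))
  ~> vnil (Eq Nat ((λ (t : Nat) → elimNat (λ (θ : Nat) → Nat) t (λ (i : Nat) → λ (μ : Nat) → succ μ) zero) zero) ((λ (f : Nat) → λ (x : Nat) → elimNat (λ (δ : Nat) → Nat) x (λ (ξ : Nat) → λ (e : Nat) → succ e) f) zero zero))
  ~> vnil (Eq Nat (elimNat (λ (t : Nat) → Nat) zero (λ (θ : Nat) → λ (i : Nat) → succ i) zero) ((λ (μ : Nat) → λ (f : Nat) → elimNat (λ (x : Nat) → Nat) f (λ (δ : Nat) → λ (ξ : Nat) → succ ξ) μ) zero zero))
  ~> vnil (Eq Nat zero ((λ (t : Nat) → λ (θ : Nat) → elimNat (λ (i : Nat) → Nat) θ (λ (μ : Nat) → λ (f : Nat) → succ f) t) zero zero))
  ~> vnil (Eq Nat zero ((λ (t : Nat) → elimNat (λ (θ : Nat) → Nat) t (λ (i : Nat) → λ (μ : Nat) → succ μ) zero) zero))
  ~> vnil (Eq Nat zero (elimNat (λ (t : Nat) → Nat) zero (λ (θ : Nat) → λ (i : Nat) → succ i) zero))
  ~> vnil (Eq Nat zero zero)
inferred type:
  Vec (Eq Nat zero zero) zero


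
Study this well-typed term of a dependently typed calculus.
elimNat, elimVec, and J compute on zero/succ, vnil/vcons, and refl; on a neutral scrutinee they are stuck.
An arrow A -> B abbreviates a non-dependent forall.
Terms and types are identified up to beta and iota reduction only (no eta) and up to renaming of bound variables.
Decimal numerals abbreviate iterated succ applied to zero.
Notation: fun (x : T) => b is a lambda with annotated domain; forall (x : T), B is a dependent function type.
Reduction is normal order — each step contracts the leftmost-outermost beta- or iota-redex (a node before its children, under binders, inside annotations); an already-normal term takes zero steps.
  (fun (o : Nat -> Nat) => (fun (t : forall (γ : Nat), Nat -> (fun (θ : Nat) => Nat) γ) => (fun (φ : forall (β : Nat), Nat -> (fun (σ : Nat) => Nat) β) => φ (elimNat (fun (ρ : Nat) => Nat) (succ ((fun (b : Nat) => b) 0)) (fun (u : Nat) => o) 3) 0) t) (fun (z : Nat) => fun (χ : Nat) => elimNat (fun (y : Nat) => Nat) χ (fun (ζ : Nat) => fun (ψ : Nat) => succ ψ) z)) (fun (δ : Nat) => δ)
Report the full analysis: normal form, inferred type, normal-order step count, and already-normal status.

normal form:
  1
inferred type:
  Nat
reduction steps (normal order): 20
started in normal form: no
first redex: a beta-redex


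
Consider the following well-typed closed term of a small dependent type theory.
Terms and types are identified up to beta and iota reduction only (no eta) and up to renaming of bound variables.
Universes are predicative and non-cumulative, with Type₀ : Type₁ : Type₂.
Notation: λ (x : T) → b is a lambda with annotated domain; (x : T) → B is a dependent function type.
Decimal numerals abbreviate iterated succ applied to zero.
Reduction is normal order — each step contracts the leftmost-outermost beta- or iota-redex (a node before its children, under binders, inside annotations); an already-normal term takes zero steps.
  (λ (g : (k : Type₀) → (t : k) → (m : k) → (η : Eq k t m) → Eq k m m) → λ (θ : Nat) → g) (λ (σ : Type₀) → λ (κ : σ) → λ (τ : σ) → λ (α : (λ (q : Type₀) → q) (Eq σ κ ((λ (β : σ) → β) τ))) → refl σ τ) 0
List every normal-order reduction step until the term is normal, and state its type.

normal-order reduction:
  (λ (g : (k : Type₀) → (t : k) → (m : k) → (η : Eq k t m) → Eq k m m) → λ (θ : Nat) → g) (λ (σ : Type₀) → λ (κ : σ) → λ (τ : σ) → λ (α : (λ (q : Type₀) → q) (Eq σ κ ((λ (β : σ) → β) τ))) → refl σ τ) 0
  ~> (λ (g : Nat) → λ (k : Type₀) → λ (t : k) → λ (m : k) → λ (η : (λ (θ : Type₀) → θ) (Eq k t ((λ (σ : k) → σ) m))) → refl k m) 0
  ~> λ (g : Type₀) → λ (k : g) → λ (t : g) → λ (m : (λ (η : Type₀) → η) (Eq g k ((λ (θ : g) → θ) t))) → refl g t
  ~> λ (g : Type₀) → λ (k : g) → λ (t : g) → λ (m : Eq g k ((λ (η : g) → η) t)) → refl g t
  ~> λ (g : Type₀) → λ (k : g) → λ (t : g) → λ (m : Eq g k t) → refl g t
the term's type:
  (g : Type₀) → (k : g) → (t : g) → (m : Eq g k t) → Eq g t t


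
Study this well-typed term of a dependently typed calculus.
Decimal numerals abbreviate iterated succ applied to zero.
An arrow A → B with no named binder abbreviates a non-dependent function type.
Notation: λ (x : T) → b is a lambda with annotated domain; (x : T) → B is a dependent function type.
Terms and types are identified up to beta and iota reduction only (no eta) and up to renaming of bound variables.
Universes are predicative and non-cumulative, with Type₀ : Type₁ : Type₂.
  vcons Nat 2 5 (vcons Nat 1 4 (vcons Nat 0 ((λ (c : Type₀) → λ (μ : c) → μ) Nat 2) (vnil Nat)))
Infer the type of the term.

type:
  Vec Nat 3


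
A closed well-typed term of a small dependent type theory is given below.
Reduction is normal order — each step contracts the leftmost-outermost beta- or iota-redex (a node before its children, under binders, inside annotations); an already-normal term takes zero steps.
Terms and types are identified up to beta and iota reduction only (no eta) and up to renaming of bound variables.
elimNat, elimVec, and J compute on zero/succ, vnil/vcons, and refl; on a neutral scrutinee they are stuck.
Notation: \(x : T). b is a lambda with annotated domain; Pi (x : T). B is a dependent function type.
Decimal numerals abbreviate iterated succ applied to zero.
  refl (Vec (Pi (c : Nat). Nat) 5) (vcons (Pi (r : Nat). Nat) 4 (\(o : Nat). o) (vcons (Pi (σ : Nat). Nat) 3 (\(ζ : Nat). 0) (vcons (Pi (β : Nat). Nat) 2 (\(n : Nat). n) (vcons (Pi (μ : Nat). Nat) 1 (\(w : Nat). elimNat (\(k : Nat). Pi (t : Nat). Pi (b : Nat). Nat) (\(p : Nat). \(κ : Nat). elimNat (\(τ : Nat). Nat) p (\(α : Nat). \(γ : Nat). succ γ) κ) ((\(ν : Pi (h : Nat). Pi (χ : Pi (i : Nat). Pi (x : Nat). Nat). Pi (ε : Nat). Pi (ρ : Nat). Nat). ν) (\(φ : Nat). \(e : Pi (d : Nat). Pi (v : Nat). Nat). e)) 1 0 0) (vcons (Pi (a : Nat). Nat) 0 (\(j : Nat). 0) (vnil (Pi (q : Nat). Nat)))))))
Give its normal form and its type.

normal form:
  refl (Vec (Pi (c : Nat). Nat) 5) (vcons (Pi (r : Nat). Nat) 4 (\(o : Nat). o) (vcons (Pi (σ : Nat). Nat) 3 (\(ζ : Nat). 0) (vcons (Pi (β : Nat). Nat) 2 (\(n : Nat). n) (vcons (Pi (μ : Nat). Nat) 1 (\(w : Nat). 0) (vcons (Pi (k : Nat). Nat) 0 (\(t : Nat). 0) (vnil (Pi (b : Nat). Nat)))))))
the term's type:
  Eq (Vec (Pi (c : Nat). Nat) 5) (vcons (Pi (r : Nat). Nat) 4 (\(o : Nat). o) (vcons (Pi (σ : Nat). Nat) 3 (\(ζ : Nat). 0) (vcons (Pi (β : Nat). Nat) 2 (\(n : Nat). n) (vcons (Pi (μ : Nat). Nat) 1 (\(w : Nat). 0) (vcons (Pi (k : Nat). Nat) 0 (\(t : Nat). 0) (vnil (Pi (b : Nat). Nat))))))) (vcons (Pi (p : Nat). Nat) 4 (\(κ : Nat). κ) (vcons (Pi (τ : Nat). Nat) 3 (\(α : Nat). 0) (vcons (Pi (γ : Nat). Nat) 2 (\(ν : Nat). ν) (vcons (Pi (h : Nat). Nat) 1 (\(χ : Nat). 0) (vcons (Pi (i : Nat). Nat) 0 (\(x : Nat). 0) (vnil (Pi (ε : Nat). Nat)))))))


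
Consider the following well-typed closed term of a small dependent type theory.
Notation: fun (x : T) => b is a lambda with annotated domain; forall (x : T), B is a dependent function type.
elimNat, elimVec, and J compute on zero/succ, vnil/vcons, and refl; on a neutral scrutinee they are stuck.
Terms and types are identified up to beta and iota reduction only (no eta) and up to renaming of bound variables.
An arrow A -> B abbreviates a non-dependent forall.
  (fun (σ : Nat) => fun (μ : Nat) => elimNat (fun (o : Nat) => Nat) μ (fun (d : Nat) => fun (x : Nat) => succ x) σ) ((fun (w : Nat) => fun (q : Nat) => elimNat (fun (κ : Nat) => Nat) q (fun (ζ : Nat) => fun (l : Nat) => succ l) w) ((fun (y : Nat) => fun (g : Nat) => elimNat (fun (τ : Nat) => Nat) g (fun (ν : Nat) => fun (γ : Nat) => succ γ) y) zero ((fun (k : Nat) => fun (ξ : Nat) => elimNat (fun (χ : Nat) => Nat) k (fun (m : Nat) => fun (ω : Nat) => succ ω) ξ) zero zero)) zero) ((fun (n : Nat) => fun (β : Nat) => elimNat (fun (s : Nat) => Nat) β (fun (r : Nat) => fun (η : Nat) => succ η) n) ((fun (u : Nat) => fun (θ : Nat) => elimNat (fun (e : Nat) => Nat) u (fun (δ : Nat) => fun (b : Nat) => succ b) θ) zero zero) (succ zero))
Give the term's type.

the term's type:
  Nat


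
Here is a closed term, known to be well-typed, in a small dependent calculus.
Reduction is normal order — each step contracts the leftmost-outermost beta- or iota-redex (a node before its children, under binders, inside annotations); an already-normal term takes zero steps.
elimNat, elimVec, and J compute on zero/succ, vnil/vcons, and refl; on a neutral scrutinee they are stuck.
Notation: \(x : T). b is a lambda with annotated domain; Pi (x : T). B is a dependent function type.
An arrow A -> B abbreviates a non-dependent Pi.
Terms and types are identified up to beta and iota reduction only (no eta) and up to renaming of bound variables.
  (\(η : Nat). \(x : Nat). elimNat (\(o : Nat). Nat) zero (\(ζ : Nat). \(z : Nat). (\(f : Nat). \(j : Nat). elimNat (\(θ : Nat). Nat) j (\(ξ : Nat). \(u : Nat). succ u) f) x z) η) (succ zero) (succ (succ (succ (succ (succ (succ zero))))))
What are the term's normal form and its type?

normal form:
  succ (succ (succ (succ (succ (succ zero)))))
the term's type:
  Nat
observation: normalization takes exactly 27 steps under the normal-order strategy.


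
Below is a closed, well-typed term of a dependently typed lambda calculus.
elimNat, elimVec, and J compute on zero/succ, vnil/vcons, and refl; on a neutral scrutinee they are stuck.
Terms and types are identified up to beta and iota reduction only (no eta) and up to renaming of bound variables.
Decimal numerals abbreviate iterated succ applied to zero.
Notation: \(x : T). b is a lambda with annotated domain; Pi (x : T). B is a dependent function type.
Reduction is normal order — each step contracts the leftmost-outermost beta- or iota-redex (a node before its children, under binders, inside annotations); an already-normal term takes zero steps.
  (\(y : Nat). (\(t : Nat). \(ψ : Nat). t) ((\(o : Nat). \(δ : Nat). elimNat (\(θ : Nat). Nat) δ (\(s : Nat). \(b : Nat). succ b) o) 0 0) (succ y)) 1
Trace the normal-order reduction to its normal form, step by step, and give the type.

normal-order reduction:
  (\(y : Nat). (\(t : Nat). \(ψ : Nat). t) ((\(o : Nat). \(δ : Nat). elimNat (\(θ : Nat). Nat) δ (\(s : Nat). \(b : Nat). succ b) o) 0 0) (succ y)) 1
  ~> (\(y : Nat). \(t : Nat). y) ((\(ψ : Nat). \(o : Nat). elimNat (\(δ : Nat). Nat) o (\(θ : Nat). \(s : Nat). succ s) ψ) 0 0) 2
  ~> (\(y : Nat). (\(t : Nat). \(ψ : Nat). elimNat (\(o : Nat). Nat) ψ (\(δ : Nat). \(θ : Nat). succ θ) t) 0 0) 2
  ~> (\(y : Nat). \(t : Nat). elimNat (\(ψ : Nat). Nat) t (\(o : Nat). \(δ : Nat). succ δ) y) 0 0
  ~> (\(y : Nat). elimNat (\(t : Nat). Nat) y (\(ψ : Nat). \(o : Nat). succ o) 0) 0
  ~> elimNat (\(y : Nat). Nat) 0 (\(t : Nat). \(ψ : Nat). succ ψ) 0
  ~> 0
the term's type:
  Nat


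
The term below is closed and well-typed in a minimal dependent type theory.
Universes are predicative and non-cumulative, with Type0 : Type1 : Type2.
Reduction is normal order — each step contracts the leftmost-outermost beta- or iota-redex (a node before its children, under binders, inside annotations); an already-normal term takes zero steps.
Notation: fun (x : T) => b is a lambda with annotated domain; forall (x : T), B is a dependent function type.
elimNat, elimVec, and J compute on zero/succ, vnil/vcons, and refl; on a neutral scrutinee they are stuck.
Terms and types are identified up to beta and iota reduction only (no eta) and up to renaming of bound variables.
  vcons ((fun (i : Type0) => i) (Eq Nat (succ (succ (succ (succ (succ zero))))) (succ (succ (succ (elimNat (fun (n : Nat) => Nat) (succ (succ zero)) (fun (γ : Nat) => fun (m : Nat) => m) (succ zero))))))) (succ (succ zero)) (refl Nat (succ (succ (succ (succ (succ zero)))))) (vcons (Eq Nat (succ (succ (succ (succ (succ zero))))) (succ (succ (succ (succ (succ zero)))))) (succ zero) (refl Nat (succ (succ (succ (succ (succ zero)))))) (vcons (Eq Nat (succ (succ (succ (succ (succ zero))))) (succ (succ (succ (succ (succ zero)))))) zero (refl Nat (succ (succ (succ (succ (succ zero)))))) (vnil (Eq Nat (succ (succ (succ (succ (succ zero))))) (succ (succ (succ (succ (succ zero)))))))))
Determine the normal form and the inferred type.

resulting normal form:
  vcons (Eq Nat (succ (succ (succ (succ (succ zero))))) (succ (succ (succ (succ (succ zero)))))) (succ (succ zero)) (refl Nat (succ (succ (succ (succ (succ zero)))))) (vcons (Eq Nat (succ (succ (succ (succ (succ zero))))) (succ (succ (succ (succ (succ zero)))))) (succ zero) (refl Nat (succ (succ (succ (succ (succ zero)))))) (vcons (Eq Nat (succ (succ (succ (succ (succ zero))))) (succ (succ (succ (succ (succ zero)))))) zero (refl Nat (succ (succ (succ (succ (succ zero)))))) (vnil (Eq Nat (succ (succ (succ (succ (succ zero))))) (succ (succ (succ (succ (succ zero)))))))))
inferred type:
  Vec (Eq Nat (succ (succ (succ (succ (succ zero))))) (succ (succ (succ (succ (succ zero)))))) (succ (succ (succ zero)))
observation: contracting a beta-redex first, the term normalizes in 5 steps.


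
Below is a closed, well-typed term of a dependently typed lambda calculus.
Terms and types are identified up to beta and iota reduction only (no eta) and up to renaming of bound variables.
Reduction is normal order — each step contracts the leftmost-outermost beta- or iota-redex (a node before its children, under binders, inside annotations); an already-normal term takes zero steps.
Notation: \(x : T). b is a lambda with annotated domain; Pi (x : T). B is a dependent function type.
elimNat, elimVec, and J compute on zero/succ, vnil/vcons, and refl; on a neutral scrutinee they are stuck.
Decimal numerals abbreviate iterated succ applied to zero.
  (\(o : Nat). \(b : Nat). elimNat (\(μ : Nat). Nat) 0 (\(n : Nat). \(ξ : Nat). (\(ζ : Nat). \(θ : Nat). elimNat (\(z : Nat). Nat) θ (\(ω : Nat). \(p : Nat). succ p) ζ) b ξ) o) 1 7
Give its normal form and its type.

normal form:
  7
inferred type:
  Nat


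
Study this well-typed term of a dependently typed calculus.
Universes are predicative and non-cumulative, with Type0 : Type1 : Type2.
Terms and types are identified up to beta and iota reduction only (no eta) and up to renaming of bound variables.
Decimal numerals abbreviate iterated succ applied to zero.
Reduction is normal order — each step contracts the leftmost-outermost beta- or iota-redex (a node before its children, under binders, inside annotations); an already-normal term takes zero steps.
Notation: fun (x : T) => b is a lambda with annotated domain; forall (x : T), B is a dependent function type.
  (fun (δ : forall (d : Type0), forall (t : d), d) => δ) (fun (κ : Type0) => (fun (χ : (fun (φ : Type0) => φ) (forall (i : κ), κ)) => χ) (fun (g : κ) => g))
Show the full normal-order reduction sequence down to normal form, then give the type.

normal-order reduction:
  (fun (δ : forall (d : Type0), forall (t : d), d) => δ) (fun (κ : Type0) => (fun (χ : (fun (φ : Type0) => φ) (forall (i : κ), κ)) => χ) (fun (g : κ) => g))
  ~> fun (δ : Type0) => (fun (d : (fun (t : Type0) => t) (forall (κ : δ), δ)) => d) (fun (χ : δ) => χ)
  ~> fun (δ : Type0) => fun (d : δ) => d
inferred type:
  forall (δ : Type0), forall (d : δ), δ


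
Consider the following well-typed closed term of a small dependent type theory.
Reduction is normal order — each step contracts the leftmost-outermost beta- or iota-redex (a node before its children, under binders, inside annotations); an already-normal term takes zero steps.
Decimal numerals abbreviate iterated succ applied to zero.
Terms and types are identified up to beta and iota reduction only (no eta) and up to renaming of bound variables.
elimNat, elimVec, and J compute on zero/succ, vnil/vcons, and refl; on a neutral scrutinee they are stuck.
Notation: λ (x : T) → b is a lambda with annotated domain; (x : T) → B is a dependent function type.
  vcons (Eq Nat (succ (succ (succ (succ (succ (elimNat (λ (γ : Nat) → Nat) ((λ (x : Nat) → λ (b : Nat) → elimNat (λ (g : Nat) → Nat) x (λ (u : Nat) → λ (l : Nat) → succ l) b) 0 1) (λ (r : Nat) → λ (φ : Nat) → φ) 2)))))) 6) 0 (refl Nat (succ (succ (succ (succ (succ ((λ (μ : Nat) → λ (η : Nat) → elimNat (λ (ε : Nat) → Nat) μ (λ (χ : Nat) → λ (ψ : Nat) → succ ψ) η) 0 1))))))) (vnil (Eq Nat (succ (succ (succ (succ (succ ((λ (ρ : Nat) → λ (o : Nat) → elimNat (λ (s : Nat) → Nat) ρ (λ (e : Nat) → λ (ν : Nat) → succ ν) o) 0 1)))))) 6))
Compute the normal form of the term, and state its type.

reduced normal form:
  vcons (Eq Nat 6 6) 0 (refl Nat 6) (vnil (Eq Nat 6 6))
the term's type:
  Vec (Eq Nat 6 6) 1


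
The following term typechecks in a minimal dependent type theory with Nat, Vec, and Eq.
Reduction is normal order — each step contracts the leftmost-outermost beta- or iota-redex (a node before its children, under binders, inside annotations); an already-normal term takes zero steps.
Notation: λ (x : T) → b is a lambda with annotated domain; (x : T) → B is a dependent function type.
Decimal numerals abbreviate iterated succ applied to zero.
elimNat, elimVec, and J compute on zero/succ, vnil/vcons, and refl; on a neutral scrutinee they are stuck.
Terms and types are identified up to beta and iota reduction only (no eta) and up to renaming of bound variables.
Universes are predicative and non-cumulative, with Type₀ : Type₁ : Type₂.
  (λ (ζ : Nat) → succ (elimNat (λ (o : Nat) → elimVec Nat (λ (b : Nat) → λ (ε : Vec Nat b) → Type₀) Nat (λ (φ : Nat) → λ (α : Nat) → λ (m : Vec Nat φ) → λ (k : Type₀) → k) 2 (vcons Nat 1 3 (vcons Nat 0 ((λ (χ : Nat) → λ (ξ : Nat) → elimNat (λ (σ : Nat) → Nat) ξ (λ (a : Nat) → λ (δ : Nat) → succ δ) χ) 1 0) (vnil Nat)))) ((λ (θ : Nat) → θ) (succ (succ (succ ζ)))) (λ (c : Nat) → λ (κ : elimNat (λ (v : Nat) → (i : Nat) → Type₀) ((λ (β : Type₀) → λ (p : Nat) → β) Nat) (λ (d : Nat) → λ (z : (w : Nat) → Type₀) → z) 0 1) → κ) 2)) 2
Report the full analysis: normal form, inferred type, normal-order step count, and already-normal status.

normal form:
  6
the term's type:
  Nat
normal-order step count: 9
started in normal form: no
first redex: a beta-redex


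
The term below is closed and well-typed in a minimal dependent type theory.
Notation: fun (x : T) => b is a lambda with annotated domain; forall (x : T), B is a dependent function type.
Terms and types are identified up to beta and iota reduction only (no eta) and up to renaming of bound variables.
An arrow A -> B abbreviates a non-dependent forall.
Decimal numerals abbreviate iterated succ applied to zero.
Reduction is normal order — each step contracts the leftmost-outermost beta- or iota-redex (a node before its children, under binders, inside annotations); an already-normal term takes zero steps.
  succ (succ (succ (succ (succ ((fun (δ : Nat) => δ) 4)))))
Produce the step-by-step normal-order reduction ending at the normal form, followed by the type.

normal-order reduction:
  succ (succ (succ (succ (succ ((fun (δ : Nat) => δ) 4)))))
  ~> 9
type:
  Nat


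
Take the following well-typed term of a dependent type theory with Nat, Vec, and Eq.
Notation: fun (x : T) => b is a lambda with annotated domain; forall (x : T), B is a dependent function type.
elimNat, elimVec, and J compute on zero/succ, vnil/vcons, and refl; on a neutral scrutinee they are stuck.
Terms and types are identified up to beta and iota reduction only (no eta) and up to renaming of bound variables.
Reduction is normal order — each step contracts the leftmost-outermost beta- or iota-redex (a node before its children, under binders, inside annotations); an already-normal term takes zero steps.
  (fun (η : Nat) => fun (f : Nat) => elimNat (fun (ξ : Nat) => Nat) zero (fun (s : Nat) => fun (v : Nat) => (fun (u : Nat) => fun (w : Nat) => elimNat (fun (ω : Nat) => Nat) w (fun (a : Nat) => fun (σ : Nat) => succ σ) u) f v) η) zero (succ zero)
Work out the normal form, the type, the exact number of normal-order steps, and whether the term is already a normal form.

reduced normal form:
  zero
the term's type:
  Nat
steps to reach normal form (normal order): 3
already normal: no
first contracted redex: a beta-redex


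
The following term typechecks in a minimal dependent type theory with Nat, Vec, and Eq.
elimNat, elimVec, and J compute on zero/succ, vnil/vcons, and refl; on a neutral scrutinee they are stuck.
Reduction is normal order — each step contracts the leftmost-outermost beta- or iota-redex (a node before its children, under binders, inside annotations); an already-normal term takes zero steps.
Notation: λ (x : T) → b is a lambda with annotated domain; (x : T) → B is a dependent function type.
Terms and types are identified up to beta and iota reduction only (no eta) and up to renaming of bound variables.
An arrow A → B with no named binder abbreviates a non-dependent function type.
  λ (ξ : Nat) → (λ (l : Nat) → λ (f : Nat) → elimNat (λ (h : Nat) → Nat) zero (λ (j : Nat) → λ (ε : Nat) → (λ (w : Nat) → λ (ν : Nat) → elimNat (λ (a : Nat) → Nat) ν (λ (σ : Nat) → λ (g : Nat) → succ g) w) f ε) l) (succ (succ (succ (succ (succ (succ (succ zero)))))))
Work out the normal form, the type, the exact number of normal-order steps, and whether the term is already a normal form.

reduced normal form:
  λ (ξ : Nat) → λ (l : Nat) → elimNat (λ (f : Nat) → Nat) (elimNat (λ (h : Nat) → Nat) (elimNat (λ (j : Nat) → Nat) (elimNat (λ (ε : Nat) → Nat) (elimNat (λ (w : Nat) → Nat) (elimNat (λ (ν : Nat) → Nat) (elimNat (λ (a : Nat) → Nat) zero (λ (σ : Nat) → λ (g : Nat) → succ g) l) (λ (δ : Nat) → λ (κ : Nat) → succ κ) l) (λ (c : Nat) → λ (ρ : Nat) → succ ρ) l) (λ (φ : Nat) → λ (t : Nat) → succ t) l) (λ (m : Nat) → λ (τ : Nat) → succ τ) l) (λ (p : Nat) → λ (u : Nat) → succ u) l) (λ (s : Nat) → λ (θ : Nat) → succ θ) l
type:
  Nat → Nat → Nat
steps to reach normal form (normal order): 37
already normal: no
first redex: a beta-redex
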